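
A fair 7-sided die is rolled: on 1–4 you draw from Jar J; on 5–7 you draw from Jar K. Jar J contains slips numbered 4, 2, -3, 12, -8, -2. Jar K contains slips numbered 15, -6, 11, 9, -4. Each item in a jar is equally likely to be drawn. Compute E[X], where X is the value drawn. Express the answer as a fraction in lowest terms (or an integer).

E[X | Jar J] = (4 + 2 − 3 + 12 − 8 − 2)/6 = 5/6
E[X | Jar K] = (15 − 6 + 11 + 9 − 4)/5 = 5
E[X] = (4/7)·5/6 + (3/7)·5 = 55/21

55/21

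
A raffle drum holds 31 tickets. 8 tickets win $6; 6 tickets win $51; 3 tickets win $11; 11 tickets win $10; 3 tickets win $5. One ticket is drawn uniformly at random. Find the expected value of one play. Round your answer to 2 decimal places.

$16.52

E[payout] = (8/31)·6 + (6/31)·51 + (3/31)·11 + (11/31)·10 + (3/31)·5 = 512/31
≈ $16.52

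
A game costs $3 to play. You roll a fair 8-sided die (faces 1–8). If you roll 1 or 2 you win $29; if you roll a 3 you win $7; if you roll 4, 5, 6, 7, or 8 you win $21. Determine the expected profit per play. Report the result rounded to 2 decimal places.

$18.25

E[payout] = (1/8)·7 + (5/8)·21 + (1/4)·29 = 85/4
Expected profit = 85/4 − 3 = 73/4 ≈ $18.25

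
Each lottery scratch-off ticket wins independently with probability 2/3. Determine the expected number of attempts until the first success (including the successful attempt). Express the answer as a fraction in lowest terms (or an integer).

3/2

For a geometric distribution, E[trials] = 1/p = 1/(2/3) = 3/2.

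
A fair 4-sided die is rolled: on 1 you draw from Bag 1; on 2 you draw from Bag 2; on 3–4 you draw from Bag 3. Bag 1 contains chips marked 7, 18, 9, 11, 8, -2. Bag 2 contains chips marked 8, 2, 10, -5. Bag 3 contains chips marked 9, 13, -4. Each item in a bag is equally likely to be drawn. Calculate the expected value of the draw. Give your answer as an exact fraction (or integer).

97/16

E[X | Bag 1] = (7 + 18 + 9 + 11 + 8 − 2)/6 = 17/2
E[X | Bag 2] = (8 + 2 + 10 − 5)/4 = 15/4
E[X | Bag 3] = (9 + 13 − 4)/3 = 6
E[X] = (1/4)·17/2 + (1/4)·15/4 + (1/2)·6 = 97/16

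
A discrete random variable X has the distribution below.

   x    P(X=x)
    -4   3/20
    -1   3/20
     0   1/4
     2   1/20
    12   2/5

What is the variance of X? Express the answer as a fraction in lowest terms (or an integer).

17251/400

E[X] = (3/20)·(-4) + (3/20)·(-1) + (1/4)·0 + (1/20)·2 + (2/5)·12 = 83/20
E[X²] = (3/20)·16 + (3/20)·1 + (1/4)·0 + (1/20)·4 + (2/5)·144 = 1207/20
Var(X) = 1207/20 − (83/20)² = 17251/400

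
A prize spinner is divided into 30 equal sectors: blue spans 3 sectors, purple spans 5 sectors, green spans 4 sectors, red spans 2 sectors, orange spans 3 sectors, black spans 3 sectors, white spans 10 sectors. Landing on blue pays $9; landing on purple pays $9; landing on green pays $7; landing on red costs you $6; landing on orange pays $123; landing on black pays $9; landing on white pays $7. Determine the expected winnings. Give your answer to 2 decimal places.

$18.47

E[payout] = (3/30)·9 + (5/30)·9 + (4/30)·7 + (2/30)·(-6) + (3/30)·123 + (3/30)·9 + (10/30)·7 = 277/15
≈ $18.47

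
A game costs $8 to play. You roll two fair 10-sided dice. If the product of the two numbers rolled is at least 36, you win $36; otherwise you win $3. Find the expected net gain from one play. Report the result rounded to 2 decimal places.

E[payout] = (13/20)·3 + (7/20)·36 = 291/20
Expected profit = 291/20 − 8 = 131/20 ≈ $6.55

$6.55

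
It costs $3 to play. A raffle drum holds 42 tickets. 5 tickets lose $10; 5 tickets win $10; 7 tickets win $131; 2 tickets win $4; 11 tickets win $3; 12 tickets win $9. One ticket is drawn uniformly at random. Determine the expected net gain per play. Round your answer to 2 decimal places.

E[payout] = (5/42)·(-10) + (5/42)·10 + (7/42)·131 + (2/42)·4 + (11/42)·3 + (12/42)·9 = 533/21
Expected profit = 533/21 − 3 = 470/21 ≈ $22.38

$22.38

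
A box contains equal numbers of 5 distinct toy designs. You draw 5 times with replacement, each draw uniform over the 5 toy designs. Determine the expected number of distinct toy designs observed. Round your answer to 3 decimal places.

Let Xⱼ=1 if type j appears at least once. P(Xⱼ=1) = 1 − ((5−1)/5)^5 = 2101/3125.
E[#distinct] = 5·2101/3125 = 2101/625.
≈ 3.362

3.362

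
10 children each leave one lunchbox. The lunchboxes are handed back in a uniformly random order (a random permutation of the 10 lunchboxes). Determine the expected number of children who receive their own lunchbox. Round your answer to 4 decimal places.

1.0000

Let Xᵢ = 1 if person i gets their own lunchbox. For each i, P(Xᵢ=1) = 1/10.
By linearity of expectation, E[X₁+…+X_10] = 10·(1/10) = 1.
≈ 1.0000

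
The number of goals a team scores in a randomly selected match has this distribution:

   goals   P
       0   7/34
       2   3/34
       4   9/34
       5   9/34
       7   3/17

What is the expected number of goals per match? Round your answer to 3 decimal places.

E[X] = (7/34)·0 + (3/34)·2 + (9/34)·4 + (9/34)·5 + (3/17)·7
     = 129/34 ≈ 3.794

3.794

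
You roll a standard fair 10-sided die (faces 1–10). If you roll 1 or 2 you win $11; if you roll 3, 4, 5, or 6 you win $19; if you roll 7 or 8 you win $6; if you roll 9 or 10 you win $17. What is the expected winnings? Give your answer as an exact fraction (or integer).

E[payout] = (1/5)·6 + (1/5)·11 + (1/5)·17 + (2/5)·19 = 72/5

72/5 dollars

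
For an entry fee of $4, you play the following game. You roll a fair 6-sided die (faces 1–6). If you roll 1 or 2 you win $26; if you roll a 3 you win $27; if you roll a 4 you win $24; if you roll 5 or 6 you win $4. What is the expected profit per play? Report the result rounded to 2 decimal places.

$14.50

E[payout] = (1/3)·4 + (1/6)·24 + (1/3)·26 + (1/6)·27 = 37/2
Expected profit = 37/2 − 4 = 29/2 ≈ $14.50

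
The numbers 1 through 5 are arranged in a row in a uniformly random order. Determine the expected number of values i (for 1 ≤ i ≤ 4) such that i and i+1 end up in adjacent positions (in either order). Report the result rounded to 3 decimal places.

For each i ∈ {1,…,4}, let Xᵢ = 1 if i and i+1 are adjacent. P(Xᵢ=1) = 2·(5−1)!/5! = 2/5.
By linearity, E[ΣXᵢ] = (4)·(2/5) = 8/5.
≈ 1.600

1.600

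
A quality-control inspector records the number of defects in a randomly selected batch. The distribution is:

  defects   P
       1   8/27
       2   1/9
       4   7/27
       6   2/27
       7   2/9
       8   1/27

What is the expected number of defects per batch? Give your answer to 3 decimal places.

3.852

E[X] = (8/27)·1 + (1/9)·2 + (7/27)·4 + (2/27)·6 + (2/9)·7 + (1/27)·8
     = 104/27 ≈ 3.852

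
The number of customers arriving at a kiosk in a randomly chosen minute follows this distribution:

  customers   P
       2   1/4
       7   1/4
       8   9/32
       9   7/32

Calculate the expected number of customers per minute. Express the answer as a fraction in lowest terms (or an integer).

E[X] = (1/4)·2 + (1/4)·7 + (9/32)·8 + (7/32)·9
     = 207/32

207/32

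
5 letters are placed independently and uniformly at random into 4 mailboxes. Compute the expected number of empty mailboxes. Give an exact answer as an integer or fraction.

Let Xⱼ=1 if mailbox j is empty. P(Xⱼ=1) = ((4-1)/4)^5 = 243/1024.
By linearity, E[#empty] = 4·243/1024 = 243/256.

243/256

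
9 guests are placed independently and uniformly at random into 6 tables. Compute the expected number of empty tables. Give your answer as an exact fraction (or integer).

1953125/1679616

Let Xⱼ=1 if table j is empty. P(Xⱼ=1) = ((6-1)/6)^9 = 1953125/10077696.
By linearity, E[#empty] = 6·1953125/10077696 = 1953125/1679616.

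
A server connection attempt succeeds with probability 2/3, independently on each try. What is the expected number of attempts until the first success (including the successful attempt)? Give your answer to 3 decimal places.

For a geometric distribution, E[trials] = 1/p = 1/(2/3) = 3/2.
≈ 1.500

1.500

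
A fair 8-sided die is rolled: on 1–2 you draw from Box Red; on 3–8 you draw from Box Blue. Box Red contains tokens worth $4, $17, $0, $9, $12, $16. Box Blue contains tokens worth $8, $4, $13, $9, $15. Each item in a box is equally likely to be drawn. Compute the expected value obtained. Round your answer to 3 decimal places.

E[X | Box Red] = (4 + 17 + 0 + 9 + 12 + 16)/6 = 29/3
E[X | Box Blue] = (8 + 4 + 13 + 9 + 15)/5 = 49/5
E[X] = (1/4)·29/3 + (3/4)·49/5 = 293/30 ≈ 9.767

$9.767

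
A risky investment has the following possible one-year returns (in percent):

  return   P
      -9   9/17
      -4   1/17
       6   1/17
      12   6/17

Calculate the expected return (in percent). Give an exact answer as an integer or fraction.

-7/17

E[X] = (9/17)·(-9) + (1/17)·(-4) + (1/17)·6 + (6/17)·12
     = -7/17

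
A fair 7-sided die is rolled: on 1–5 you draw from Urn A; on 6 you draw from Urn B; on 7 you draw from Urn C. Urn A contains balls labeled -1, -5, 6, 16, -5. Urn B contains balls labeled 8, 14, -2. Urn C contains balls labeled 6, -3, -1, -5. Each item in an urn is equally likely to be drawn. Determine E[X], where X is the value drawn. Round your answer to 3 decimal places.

2.417

E[X | Urn A] = (-1 − 5 + 6 + 16 − 5)/5 = 11/5
E[X | Urn B] = (8 + 14 − 2)/3 = 20/3
E[X | Urn C] = (6 − 3 − 1 − 5)/4 = -3/4
E[X] = (5/7)·11/5 + (1/7)·20/3 + (1/7)·(-3/4) = 29/12 ≈ 2.417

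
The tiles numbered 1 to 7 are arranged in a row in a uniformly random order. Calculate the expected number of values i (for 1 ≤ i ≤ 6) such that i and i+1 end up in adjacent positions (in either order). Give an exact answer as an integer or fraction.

12/7

For each i ∈ {1,…,6}, let Xᵢ = 1 if i and i+1 are adjacent. P(Xᵢ=1) = 2·(7−1)!/7! = 2/7.
By linearity, E[ΣXᵢ] = (6)·(2/7) = 12/7.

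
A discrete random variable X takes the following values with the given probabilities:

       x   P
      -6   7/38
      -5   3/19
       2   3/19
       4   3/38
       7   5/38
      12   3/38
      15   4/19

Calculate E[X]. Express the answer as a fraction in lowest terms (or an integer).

E[X] = (7/38)·(-6) + (3/19)·(-5) + (3/19)·2 + (3/38)·4 + (5/38)·7 + (3/38)·12 + (4/19)·15
     = 143/38

143/38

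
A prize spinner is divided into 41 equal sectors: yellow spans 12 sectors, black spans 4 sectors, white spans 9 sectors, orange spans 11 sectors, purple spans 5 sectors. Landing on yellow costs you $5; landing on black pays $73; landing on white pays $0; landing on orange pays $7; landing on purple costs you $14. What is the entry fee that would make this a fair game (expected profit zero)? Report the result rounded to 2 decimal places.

$5.83

E[payout] = (12/41)·(-5) + (4/41)·73 + (9/41)·0 + (11/41)·7 + (5/41)·(-14) = 239/41
Fair fee = E[payout] = 239/41 ≈ $5.83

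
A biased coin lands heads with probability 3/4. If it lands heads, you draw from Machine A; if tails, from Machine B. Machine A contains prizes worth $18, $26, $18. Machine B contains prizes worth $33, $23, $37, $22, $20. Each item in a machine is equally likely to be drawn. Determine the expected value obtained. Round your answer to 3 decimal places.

E[X | Machine A] = (18 + 26 + 18)/3 = 62/3
E[X | Machine B] = (33 + 23 + 37 + 22 + 20)/5 = 27
E[X] = (3/4)·62/3 + (1/4)·27 = 89/4 ≈ 22.250

$22.250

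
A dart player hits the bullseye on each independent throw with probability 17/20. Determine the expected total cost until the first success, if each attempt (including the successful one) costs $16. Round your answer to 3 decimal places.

$18.824

E[#attempts] = 1/p = 20/17; E[cost] = 16·20/17 = 320/17.
≈ 18.824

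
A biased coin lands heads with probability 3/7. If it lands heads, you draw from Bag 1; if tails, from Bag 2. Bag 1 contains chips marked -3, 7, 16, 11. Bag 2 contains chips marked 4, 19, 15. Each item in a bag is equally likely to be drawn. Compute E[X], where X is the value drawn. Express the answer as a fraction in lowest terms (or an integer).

887/84

E[X | Bag 1] = (-3 + 7 + 16 + 11)/4 = 31/4
E[X | Bag 2] = (4 + 19 + 15)/3 = 38/3
E[X] = (3/7)·31/4 + (4/7)·38/3 = 887/84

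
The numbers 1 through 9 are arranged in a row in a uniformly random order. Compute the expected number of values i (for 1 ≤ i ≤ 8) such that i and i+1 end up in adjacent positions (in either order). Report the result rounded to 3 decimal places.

For each i ∈ {1,…,8}, let Xᵢ = 1 if i and i+1 are adjacent. P(Xᵢ=1) = 2·(9−1)!/9! = 2/9.
By linearity, E[ΣXᵢ] = (8)·(2/9) = 16/9.
≈ 1.778

1.778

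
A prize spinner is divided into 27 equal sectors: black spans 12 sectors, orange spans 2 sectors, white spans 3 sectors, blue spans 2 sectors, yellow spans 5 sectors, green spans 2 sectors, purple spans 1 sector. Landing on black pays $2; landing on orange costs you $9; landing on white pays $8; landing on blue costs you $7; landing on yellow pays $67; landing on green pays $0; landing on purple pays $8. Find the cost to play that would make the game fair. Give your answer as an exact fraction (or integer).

359/27 dollars

E[payout] = (12/27)·2 + (2/27)·(-9) + (3/27)·8 + (2/27)·(-7) + (5/27)·67 + (2/27)·0 + (1/27)·8 = 359/27
Fair fee = E[payout] = 359/27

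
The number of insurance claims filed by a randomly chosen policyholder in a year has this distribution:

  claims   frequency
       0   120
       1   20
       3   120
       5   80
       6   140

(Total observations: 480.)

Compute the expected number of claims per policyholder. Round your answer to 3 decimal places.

Total = 480, so P(claims=0) = 120/480, etc.
E[X] = (1/4)·0 + (1/24)·1 + (1/4)·3 + (1/6)·5 + (7/24)·6
     = 27/8 ≈ 3.375

3.375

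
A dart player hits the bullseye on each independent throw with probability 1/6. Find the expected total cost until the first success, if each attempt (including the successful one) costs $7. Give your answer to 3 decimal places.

$42.000

E[#attempts] = 1/p = 6; E[cost] = 7·6 = 42.
≈ 42.000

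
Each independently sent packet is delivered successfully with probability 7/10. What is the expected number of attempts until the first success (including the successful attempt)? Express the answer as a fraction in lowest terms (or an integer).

10/7

For a geometric distribution, E[trials] = 1/p = 1/(7/10) = 10/7.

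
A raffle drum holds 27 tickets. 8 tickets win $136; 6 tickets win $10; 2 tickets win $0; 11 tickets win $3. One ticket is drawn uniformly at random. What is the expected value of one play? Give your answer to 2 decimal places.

E[payout] = (8/27)·136 + (6/27)·10 + (2/27)·0 + (11/27)·3 = 1181/27
≈ $43.74

$43.74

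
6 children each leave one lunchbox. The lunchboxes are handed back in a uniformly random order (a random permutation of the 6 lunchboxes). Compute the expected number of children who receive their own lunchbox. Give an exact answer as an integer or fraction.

1

Let Xᵢ = 1 if person i gets their own lunchbox. For each i, P(Xᵢ=1) = 1/6.
By linearity of expectation, E[X₁+…+X_6] = 6·(1/6) = 1.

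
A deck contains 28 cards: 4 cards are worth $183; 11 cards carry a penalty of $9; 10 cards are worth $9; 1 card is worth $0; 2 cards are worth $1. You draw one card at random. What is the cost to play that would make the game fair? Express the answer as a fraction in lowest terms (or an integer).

E[payout] = (4/28)·183 + (11/28)·(-9) + (10/28)·9 + (1/28)·0 + (2/28)·1 = 725/28
Fair fee = E[payout] = 725/28

725/28 dollars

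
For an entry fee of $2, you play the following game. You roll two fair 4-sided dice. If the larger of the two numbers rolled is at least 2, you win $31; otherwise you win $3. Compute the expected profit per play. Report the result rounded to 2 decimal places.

E[payout] = (1/16)·3 + (15/16)·31 = 117/4
Expected profit = 117/4 − 2 = 109/4 ≈ $27.25

$27.25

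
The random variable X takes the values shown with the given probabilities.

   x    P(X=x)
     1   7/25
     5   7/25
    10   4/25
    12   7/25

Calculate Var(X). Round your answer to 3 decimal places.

19.510

E[X] = (7/25)·1 + (7/25)·5 + (4/25)·10 + (7/25)·12 = 166/25
E[X²] = (7/25)·1 + (7/25)·25 + (4/25)·100 + (7/25)·144 = 318/5
Var(X) = 318/5 − (166/25)² = 12194/625 ≈ 19.510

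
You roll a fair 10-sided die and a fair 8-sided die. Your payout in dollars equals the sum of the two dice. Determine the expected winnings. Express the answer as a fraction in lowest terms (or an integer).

Distribution of the sum of the two dice: 2 w.p. 1/80, 3 w.p. 1/40, 4 w.p. 3/80, 5 w.p. 1/20, 6 w.p. 1/16, 7 w.p. 3/40, …
E[payout] = (1/80)·2 + (1/40)·3 + (3/80)·4 + (1/20)·5 + (1/16)·6 + (3/40)·7 + (7/80)·8 + (1/10)·9 + (1/10)·10 + (1/10)·11 + (7/80)·12 + (3/40)·13 + (1/16)·14 + (1/20)·15 + (3/80)·16 + (1/40)·17 + (1/80)·18 = 10

$10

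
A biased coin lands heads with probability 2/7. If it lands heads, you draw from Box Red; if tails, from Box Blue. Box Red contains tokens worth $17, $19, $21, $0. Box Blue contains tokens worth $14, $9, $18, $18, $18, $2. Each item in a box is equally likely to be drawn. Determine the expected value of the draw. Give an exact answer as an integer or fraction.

E[X | Box Red] = (17 + 19 + 21 + 0)/4 = 57/4
E[X | Box Blue] = (14 + 9 + 18 + 18 + 18 + 2)/6 = 79/6
E[X] = (2/7)·57/4 + (5/7)·79/6 = 283/21

283/21 dollars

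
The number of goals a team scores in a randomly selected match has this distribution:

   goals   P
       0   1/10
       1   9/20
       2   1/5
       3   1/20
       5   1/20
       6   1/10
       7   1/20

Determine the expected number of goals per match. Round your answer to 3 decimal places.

2.200

E[X] = (1/10)·0 + (9/20)·1 + (1/5)·2 + (1/20)·3 + (1/20)·5 + (1/10)·6 + (1/20)·7
     = 11/5 ≈ 2.200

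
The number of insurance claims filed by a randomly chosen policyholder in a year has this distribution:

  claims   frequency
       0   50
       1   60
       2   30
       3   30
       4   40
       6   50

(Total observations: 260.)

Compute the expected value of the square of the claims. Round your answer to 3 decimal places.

Total = 260, so P(claims=0) = 50/260, etc.
E[X²] = (5/26)·0 + (3/13)·1 + (3/26)·4 + (3/26)·9 + (2/13)·16 + (5/26)·36
     = 289/26 ≈ 11.115

11.115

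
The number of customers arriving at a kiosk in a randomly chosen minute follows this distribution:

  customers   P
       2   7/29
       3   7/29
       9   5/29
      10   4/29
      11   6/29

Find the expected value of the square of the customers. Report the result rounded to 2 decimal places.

55.93

E[X²] = (7/29)·4 + (7/29)·9 + (5/29)·81 + (4/29)·100 + (6/29)·121
     = 1622/29 ≈ 55.93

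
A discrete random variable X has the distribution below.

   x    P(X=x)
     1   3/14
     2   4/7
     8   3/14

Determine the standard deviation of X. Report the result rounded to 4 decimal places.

E[X] = 43/14, E[X²] = 227/14
Var(X) = E[X²] − (E[X])² = 227/14 − 1849/196 = 1329/196
SD(X) = √(1329/196) ≈ 2.6040

2.6040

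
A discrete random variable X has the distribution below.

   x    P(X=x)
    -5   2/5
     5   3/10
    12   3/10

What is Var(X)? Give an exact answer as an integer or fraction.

5109/100

E[X] = (2/5)·(-5) + (3/10)·5 + (3/10)·12 = 31/10
E[X²] = (2/5)·25 + (3/10)·25 + (3/10)·144 = 607/10
Var(X) = 607/10 − (31/10)² = 5109/100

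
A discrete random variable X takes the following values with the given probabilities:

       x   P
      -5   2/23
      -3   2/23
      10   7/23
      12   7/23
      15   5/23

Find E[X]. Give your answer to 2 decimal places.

E[X] = (2/23)·(-5) + (2/23)·(-3) + (7/23)·10 + (7/23)·12 + (5/23)·15
     = 213/23 ≈ 9.26

9.26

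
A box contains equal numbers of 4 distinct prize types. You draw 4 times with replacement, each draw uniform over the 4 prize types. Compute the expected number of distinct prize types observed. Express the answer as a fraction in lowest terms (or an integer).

Let Xⱼ=1 if type j appears at least once. P(Xⱼ=1) = 1 − ((4−1)/4)^4 = 175/256.
E[#distinct] = 4·175/256 = 175/64.

175/64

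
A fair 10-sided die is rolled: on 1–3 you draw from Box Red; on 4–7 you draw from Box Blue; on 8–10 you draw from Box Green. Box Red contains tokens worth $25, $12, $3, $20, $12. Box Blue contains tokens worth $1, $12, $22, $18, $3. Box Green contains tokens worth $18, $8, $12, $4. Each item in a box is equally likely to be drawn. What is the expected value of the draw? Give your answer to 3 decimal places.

E[X | Box Red] = (25 + 12 + 3 + 20 + 12)/5 = 72/5
E[X | Box Blue] = (1 + 12 + 22 + 18 + 3)/5 = 56/5
E[X | Box Green] = (18 + 8 + 12 + 4)/4 = 21/2
E[X] = (3/10)·72/5 + (2/5)·56/5 + (3/10)·21/2 = 239/20 ≈ 11.950

$11.950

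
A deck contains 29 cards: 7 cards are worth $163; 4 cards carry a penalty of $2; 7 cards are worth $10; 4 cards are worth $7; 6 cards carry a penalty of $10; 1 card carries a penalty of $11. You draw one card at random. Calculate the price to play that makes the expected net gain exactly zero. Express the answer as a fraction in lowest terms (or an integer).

E[payout] = (7/29)·163 + (4/29)·(-2) + (7/29)·10 + (4/29)·7 + (6/29)·(-10) + (1/29)·(-11) = 40
Fair fee = E[payout] = 40

$40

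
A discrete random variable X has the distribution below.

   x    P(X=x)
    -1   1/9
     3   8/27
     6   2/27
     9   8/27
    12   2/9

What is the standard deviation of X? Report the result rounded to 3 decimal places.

E[X] = 59/9, E[X²] = 553/9
Var(X) = E[X²] − (E[X])² = 553/9 − 3481/81 = 1496/81
SD(X) = √(1496/81) ≈ 4.298

4.298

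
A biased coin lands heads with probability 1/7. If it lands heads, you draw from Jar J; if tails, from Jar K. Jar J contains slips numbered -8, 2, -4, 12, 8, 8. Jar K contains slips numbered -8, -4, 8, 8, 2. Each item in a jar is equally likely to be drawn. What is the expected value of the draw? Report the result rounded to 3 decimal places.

1.457

E[X | Jar J] = (-8 + 2 − 4 + 12 + 8 + 8)/6 = 3
E[X | Jar K] = (-8 − 4 + 8 + 8 + 2)/5 = 6/5
E[X] = (1/7)·3 + (6/7)·6/5 = 51/35 ≈ 1.457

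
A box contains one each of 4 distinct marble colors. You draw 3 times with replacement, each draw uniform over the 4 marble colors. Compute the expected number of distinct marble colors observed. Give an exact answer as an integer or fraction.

Let Xⱼ=1 if type j appears at least once. P(Xⱼ=1) = 1 − ((4−1)/4)^3 = 37/64.
E[#distinct] = 4·37/64 = 37/16.

37/16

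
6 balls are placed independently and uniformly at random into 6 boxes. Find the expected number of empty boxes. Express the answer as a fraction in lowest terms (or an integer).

15625/7776

Let Xⱼ=1 if box j is empty. P(Xⱼ=1) = ((6-1)/6)^6 = 15625/46656.
By linearity, E[#empty] = 6·15625/46656 = 15625/7776.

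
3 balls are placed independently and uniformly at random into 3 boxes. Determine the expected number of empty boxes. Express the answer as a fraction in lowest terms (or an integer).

8/9

Let Xⱼ=1 if box j is empty. P(Xⱼ=1) = ((3-1)/3)^3 = 8/27.
By linearity, E[#empty] = 3·8/27 = 8/9.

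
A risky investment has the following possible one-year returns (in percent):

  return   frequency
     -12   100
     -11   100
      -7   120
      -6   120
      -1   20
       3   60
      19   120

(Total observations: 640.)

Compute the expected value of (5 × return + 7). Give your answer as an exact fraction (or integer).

-131/32

Total = 640, so P(return=-12) = 100/640, etc.
E[5x+7] = (5/32)·(-53) + (5/32)·(-48) + (3/16)·(-28) + (3/16)·(-23) + (1/32)·2 + (3/32)·22 + (3/16)·102
     = -131/32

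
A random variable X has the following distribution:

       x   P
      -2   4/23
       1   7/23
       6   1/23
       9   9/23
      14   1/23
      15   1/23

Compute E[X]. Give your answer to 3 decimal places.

E[X] = (4/23)·(-2) + (7/23)·1 + (1/23)·6 + (9/23)·9 + (1/23)·14 + (1/23)·15
     = 5 ≈ 5.000

5.000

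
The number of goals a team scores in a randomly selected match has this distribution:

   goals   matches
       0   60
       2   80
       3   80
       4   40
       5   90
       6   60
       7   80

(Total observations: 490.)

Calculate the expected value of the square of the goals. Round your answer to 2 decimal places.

Total = 490, so P(goals=0) = 60/490, etc.
E[X²] = (6/49)·0 + (8/49)·4 + (8/49)·9 + (4/49)·16 + (9/49)·25 + (6/49)·36 + (8/49)·49
     = 143/7 ≈ 20.43

20.43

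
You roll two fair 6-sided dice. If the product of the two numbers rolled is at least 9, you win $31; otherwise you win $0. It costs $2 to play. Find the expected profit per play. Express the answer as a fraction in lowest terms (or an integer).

137/9 dollars

E[payout] = (4/9)·0 + (5/9)·31 = 155/9
Expected profit = 155/9 − 2 = 137/9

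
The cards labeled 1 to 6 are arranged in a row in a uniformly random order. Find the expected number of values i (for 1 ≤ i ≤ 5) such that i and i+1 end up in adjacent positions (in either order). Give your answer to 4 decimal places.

1.6667

For each i ∈ {1,…,5}, let Xᵢ = 1 if i and i+1 are adjacent. P(Xᵢ=1) = 2·(6−1)!/6! = 2/6.
By linearity, E[ΣXᵢ] = (5)·(2/6) = 5/3.
≈ 1.6667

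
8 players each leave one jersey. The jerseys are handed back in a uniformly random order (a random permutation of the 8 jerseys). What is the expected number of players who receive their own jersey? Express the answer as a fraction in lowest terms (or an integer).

1

Let Xᵢ = 1 if person i gets their own jersey. For each i, P(Xᵢ=1) = 1/8.
By linearity of expectation, E[X₁+…+X_8] = 8·(1/8) = 1.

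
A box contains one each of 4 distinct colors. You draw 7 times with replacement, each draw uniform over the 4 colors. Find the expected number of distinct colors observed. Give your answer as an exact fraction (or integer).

14197/4096

Let Xⱼ=1 if type j appears at least once. P(Xⱼ=1) = 1 − ((4−1)/4)^7 = 14197/16384.
E[#distinct] = 4·14197/16384 = 14197/4096.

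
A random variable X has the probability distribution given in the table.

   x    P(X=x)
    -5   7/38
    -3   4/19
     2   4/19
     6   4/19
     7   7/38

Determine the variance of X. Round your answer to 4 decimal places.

E[X] = (7/38)·(-5) + (4/19)·(-3) + (4/19)·2 + (4/19)·6 + (7/38)·7 = 27/19
E[X²] = (7/38)·25 + (4/19)·9 + (4/19)·4 + (4/19)·36 + (7/38)·49 = 455/19
Var(X) = 455/19 − (27/19)² = 7916/361 ≈ 21.9280

21.9280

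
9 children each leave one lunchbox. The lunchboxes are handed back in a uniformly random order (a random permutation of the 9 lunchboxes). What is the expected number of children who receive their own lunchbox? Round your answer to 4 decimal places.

Let Xᵢ = 1 if person i gets their own lunchbox. For each i, P(Xᵢ=1) = 1/9.
By linearity of expectation, E[X₁+…+X_9] = 9·(1/9) = 1.
≈ 1.0000

1.0000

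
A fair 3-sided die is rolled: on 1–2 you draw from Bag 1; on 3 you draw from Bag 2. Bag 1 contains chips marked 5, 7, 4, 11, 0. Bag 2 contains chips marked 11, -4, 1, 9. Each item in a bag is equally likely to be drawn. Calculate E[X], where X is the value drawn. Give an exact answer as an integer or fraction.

301/60

E[X | Bag 1] = (5 + 7 + 4 + 11 + 0)/5 = 27/5
E[X | Bag 2] = (11 − 4 + 1 + 9)/4 = 17/4
E[X] = (2/3)·27/5 + (1/3)·17/4 = 301/60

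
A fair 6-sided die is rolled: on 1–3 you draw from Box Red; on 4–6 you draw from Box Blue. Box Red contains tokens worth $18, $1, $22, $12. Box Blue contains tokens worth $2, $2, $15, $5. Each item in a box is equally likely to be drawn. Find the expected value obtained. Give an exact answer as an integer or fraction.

77/8 dollars

E[X | Box Red] = (18 + 1 + 22 + 12)/4 = 53/4
E[X | Box Blue] = (2 + 2 + 15 + 5)/4 = 6
E[X] = (1/2)·53/4 + (1/2)·6 = 77/8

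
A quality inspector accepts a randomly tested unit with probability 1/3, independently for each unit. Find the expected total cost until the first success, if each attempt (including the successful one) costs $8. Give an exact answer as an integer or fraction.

$24

E[#attempts] = 1/p = 3; E[cost] = 8·3 = 24.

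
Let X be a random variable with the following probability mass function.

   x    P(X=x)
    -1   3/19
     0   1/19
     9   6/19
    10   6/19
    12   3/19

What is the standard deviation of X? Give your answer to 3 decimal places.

4.494

E[X] = 147/19, E[X²] = 1521/19
Var(X) = E[X²] − (E[X])² = 1521/19 − 21609/361 = 7290/361
SD(X) = √(7290/361) ≈ 4.494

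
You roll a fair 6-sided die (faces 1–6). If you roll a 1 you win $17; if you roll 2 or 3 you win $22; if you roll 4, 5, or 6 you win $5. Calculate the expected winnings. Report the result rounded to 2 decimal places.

E[payout] = (1/2)·5 + (1/6)·17 + (1/3)·22 = 38/3
≈ $12.67

$12.67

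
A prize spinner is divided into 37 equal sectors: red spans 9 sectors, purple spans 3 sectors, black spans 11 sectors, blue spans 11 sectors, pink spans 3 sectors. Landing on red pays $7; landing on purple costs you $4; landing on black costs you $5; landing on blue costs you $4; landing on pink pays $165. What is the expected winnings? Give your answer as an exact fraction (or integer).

E[payout] = (9/37)·7 + (3/37)·(-4) + (11/37)·(-5) + (11/37)·(-4) + (3/37)·165 = 447/37

447/37 dollars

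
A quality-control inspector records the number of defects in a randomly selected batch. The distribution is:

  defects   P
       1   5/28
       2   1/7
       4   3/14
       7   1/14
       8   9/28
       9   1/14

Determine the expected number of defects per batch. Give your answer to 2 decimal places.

5.04

E[X] = (5/28)·1 + (1/7)·2 + (3/14)·4 + (1/14)·7 + (9/28)·8 + (1/14)·9
     = 141/28 ≈ 5.04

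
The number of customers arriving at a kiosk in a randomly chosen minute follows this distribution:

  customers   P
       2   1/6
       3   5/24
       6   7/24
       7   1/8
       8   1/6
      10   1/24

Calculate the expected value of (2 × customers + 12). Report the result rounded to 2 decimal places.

E[2x+12] = (1/6)·16 + (5/24)·18 + (7/24)·24 + (1/8)·26 + (1/6)·28 + (1/24)·32
     = 68/3 ≈ 22.67

22.67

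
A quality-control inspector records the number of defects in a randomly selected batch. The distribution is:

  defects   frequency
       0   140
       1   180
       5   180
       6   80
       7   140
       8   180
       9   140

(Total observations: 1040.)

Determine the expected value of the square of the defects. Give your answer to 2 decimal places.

35.85

Total = 1040, so P(defects=0) = 140/1040, etc.
E[X²] = (7/52)·0 + (9/52)·1 + (9/52)·25 + (1/13)·36 + (7/52)·49 + (9/52)·64 + (7/52)·81
     = 466/13 ≈ 35.85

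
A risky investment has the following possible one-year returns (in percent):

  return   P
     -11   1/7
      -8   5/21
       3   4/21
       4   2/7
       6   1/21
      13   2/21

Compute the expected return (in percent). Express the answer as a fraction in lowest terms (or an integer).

E[X] = (1/7)·(-11) + (5/21)·(-8) + (4/21)·3 + (2/7)·4 + (1/21)·6 + (2/21)·13
     = -5/21

-5/21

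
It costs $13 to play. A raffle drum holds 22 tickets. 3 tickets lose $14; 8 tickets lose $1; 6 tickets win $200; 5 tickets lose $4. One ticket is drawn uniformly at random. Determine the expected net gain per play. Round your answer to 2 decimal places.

$38.36

E[payout] = (3/22)·(-14) + (8/22)·(-1) + (6/22)·200 + (5/22)·(-4) = 565/11
Expected profit = 565/11 − 13 = 422/11 ≈ $38.36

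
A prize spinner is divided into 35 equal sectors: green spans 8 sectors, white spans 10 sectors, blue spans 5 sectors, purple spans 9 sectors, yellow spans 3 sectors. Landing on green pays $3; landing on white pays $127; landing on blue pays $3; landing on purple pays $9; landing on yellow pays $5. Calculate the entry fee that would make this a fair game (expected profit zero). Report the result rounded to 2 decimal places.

E[payout] = (8/35)·3 + (10/35)·127 + (5/35)·3 + (9/35)·9 + (3/35)·5 = 281/7
Fair fee = E[payout] = 281/7 ≈ $40.14

$40.14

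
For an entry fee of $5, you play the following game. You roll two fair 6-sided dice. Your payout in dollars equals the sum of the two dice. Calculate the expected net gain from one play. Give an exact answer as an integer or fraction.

Distribution of the sum of the two dice: 2 w.p. 1/36, 3 w.p. 1/18, 4 w.p. 1/12, 5 w.p. 1/9, 6 w.p. 5/36, 7 w.p. 1/6, …
E[payout] = (1/36)·2 + (1/18)·3 + (1/12)·4 + (1/9)·5 + (5/36)·6 + (1/6)·7 + (5/36)·8 + (1/9)·9 + (1/12)·10 + (1/18)·11 + (1/36)·12 = 7
Expected profit = 7 − 5 = 2

$2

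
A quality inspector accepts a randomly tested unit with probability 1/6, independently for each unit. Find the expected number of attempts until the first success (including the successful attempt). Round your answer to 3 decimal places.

6.000

For a geometric distribution, E[trials] = 1/p = 1/(1/6) = 6.
≈ 6.000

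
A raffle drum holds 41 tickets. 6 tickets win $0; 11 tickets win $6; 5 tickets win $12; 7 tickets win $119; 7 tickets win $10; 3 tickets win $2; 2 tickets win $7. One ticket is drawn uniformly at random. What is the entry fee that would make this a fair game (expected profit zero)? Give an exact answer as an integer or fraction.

1049/41 dollars

E[payout] = (6/41)·0 + (11/41)·6 + (5/41)·12 + (7/41)·119 + (7/41)·10 + (3/41)·2 + (2/41)·7 = 1049/41
Fair fee = E[payout] = 1049/41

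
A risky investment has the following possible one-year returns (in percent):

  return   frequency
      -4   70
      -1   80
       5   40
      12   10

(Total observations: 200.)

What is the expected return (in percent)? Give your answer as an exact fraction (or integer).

Total = 200, so P(return=-4) = 70/200, etc.
E[X] = (7/20)·(-4) + (2/5)·(-1) + (1/5)·5 + (1/20)·12
     = -1/5

-1/5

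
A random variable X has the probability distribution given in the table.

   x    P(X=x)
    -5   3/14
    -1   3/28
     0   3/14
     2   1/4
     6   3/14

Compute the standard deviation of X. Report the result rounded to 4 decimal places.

3.7162

E[X] = 17/28, E[X²] = 397/28
Var(X) = E[X²] − (E[X])² = 397/28 − 289/784 = 10827/784
SD(X) = √(10827/784) ≈ 3.7162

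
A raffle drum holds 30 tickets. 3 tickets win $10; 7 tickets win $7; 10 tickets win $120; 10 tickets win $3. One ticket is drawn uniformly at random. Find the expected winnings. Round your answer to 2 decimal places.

E[payout] = (3/30)·10 + (7/30)·7 + (10/30)·120 + (10/30)·3 = 1309/30
≈ $43.63

$43.63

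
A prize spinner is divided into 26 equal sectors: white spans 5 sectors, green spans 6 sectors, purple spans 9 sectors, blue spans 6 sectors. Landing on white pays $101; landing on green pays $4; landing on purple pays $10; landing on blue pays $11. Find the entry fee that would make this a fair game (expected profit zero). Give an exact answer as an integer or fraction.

685/26 dollars

E[payout] = (5/26)·101 + (6/26)·4 + (9/26)·10 + (6/26)·11 = 685/26
Fair fee = E[payout] = 685/26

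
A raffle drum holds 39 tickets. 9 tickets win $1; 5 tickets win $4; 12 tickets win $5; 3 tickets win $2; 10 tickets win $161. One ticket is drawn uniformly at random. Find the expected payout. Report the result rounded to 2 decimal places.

E[payout] = (9/39)·1 + (5/39)·4 + (12/39)·5 + (3/39)·2 + (10/39)·161 = 1705/39
≈ $43.72

$43.72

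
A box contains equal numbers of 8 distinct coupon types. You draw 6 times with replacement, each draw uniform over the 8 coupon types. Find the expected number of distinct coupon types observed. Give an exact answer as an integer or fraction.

Let Xⱼ=1 if type j appears at least once. P(Xⱼ=1) = 1 − ((8−1)/8)^6 = 144495/262144.
E[#distinct] = 8·144495/262144 = 144495/32768.

144495/32768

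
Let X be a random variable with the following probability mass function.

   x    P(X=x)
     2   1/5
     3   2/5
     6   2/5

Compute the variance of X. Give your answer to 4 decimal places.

2.8000

E[X] = (1/5)·2 + (2/5)·3 + (2/5)·6 = 4
E[X²] = (1/5)·4 + (2/5)·9 + (2/5)·36 = 94/5
Var(X) = 94/5 − (4)² = 14/5 ≈ 2.8000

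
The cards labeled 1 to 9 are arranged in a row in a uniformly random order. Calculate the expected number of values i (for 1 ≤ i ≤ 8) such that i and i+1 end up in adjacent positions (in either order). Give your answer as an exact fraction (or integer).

16/9

For each i ∈ {1,…,8}, let Xᵢ = 1 if i and i+1 are adjacent. P(Xᵢ=1) = 2·(9−1)!/9! = 2/9.
By linearity, E[ΣXᵢ] = (8)·(2/9) = 16/9.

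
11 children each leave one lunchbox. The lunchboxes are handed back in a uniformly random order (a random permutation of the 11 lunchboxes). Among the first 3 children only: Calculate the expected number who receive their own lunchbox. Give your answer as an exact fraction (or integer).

Let Xᵢ = 1 if person i gets their own lunchbox. For each i, P(Xᵢ=1) = 1/11.
By linearity of expectation, E[X₁+…+X_3] = 3·(1/11) = 3/11.

3/11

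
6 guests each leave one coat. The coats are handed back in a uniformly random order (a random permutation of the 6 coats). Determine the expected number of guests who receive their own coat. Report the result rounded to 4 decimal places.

Let Xᵢ = 1 if person i gets their own coat. For each i, P(Xᵢ=1) = 1/6.
By linearity of expectation, E[X₁+…+X_6] = 6·(1/6) = 1.
≈ 1.0000

1.0000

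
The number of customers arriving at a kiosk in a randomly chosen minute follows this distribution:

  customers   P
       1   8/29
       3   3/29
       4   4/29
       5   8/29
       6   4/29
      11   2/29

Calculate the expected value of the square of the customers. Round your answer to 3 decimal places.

23.621

E[X²] = (8/29)·1 + (3/29)·9 + (4/29)·16 + (8/29)·25 + (4/29)·36 + (2/29)·121
     = 685/29 ≈ 23.621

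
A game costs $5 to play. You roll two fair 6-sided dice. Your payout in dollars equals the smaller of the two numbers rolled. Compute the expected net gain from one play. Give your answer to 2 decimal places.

Distribution of the smaller of the two numbers rolled: 1 w.p. 11/36, 2 w.p. 1/4, 3 w.p. 7/36, 4 w.p. 5/36, 5 w.p. 1/12, 6 w.p. 1/36
E[payout] = (11/36)·1 + (1/4)·2 + (7/36)·3 + (5/36)·4 + (1/12)·5 + (1/36)·6 = 91/36
Expected profit = 91/36 − 5 = -89/36 ≈ -$2.47

-$2.47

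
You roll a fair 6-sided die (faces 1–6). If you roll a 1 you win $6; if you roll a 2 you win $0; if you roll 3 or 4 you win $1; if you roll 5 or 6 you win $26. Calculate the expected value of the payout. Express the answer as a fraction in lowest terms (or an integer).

E[payout] = (1/6)·0 + (1/3)·1 + (1/6)·6 + (1/3)·26 = 10

$10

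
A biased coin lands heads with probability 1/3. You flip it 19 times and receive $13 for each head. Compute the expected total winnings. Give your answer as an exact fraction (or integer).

247/3 dollars

E[#heads] = 19·1/3 = 19/3 (linearity over flips).
E[winnings] = 13·19/3 = 247/3.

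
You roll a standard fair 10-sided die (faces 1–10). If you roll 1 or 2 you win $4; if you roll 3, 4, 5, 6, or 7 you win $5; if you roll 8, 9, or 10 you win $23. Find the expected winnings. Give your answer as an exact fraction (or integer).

51/5 dollars

E[payout] = (1/5)·4 + (1/2)·5 + (3/10)·23 = 51/5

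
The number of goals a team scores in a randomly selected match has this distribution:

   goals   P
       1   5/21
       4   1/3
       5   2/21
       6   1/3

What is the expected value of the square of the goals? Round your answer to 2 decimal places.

E[X²] = (5/21)·1 + (1/3)·16 + (2/21)·25 + (1/3)·36
     = 419/21 ≈ 19.95

19.95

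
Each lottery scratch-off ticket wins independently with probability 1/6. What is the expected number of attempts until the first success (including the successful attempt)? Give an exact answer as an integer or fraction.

For a geometric distribution, E[trials] = 1/p = 1/(1/6) = 6.

6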